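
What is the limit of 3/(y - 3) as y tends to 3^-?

As y → 3⁻, (y - 3) → 0⁻, so (y - 3)^1 → 0⁻ and 3/(y - 3)^1 → -∞.

-∞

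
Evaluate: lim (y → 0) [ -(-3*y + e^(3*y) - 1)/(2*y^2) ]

Direct substitution gives 0/0.
Apply L'Hôpital: lim (3*e^(3*y) - 3)/(-4*y), still 0/0.
After 2 applications of L'Hôpital's rule the quotient is (9*e^(3*y))/(-4); substituting y = 0 gives -9/4.

-9/4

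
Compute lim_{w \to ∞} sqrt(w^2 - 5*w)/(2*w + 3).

1/2

For large |w|, √(w^2 - 5*w) ≈ √1·|w| and the denominator ≈ 2w.
Since w → +∞, |w| = w, giving √1/(2) = 1/2.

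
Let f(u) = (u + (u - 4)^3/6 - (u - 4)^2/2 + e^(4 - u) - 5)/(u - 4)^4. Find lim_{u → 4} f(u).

1/24

Direct substitution gives 0/0.
Apply L'Hôpital: lim (-u + (u - 4)^2/2 - e^(4 - u) + 5)/(4*(u - 4)^3), still 0/0.
Apply L'Hôpital: lim (u + e^(4 - u) - 5)/(12*(u - 4)^2), still 0/0.
Apply L'Hôpital: lim (1 - e^(4 - u))/(24*u - 96), still 0/0.
After 4 applications of L'Hôpital's rule the quotient is (e^(4 - u))/(24); substituting u = 4 gives 1/24.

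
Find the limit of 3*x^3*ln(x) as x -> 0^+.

This is a 0·(−∞) form. Rewrite as 3·ln(x) / x^(−3) and apply L'Hôpital:
the derivative quotient is 3·(1/x) / (−3·x^(−4)) = (-3/3)·x^3 → 0.

0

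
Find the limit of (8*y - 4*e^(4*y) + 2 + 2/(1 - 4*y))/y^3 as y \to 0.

Substitution gives 0/0 (the numerator vanishes to order 3).
Expand each term to order y^3: the coefficient of y^3 in -4·e^(4y) is -128/3 and in 2·1/(1 - 4y) is 128.
Lower-order terms cancel with the polynomial part, so the numerator is (256/3)·y^3 + o(y^3), and the limit is (256/3)/(1) = 256/3.

256/3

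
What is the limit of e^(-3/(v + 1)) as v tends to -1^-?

As v → -1⁻, -3/(v + 1) → +∞, so e^(-3/(v + 1)) → ∞.

∞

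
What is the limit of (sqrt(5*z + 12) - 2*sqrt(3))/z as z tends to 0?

Substitution gives 0/0. Multiply numerator and denominator by the conjugate √(12 + 5z) + √12.
The numerator becomes (12 + 5z) − 12 = 5z, so the expression simplifies to 5/(√(12 + 5z) + √12).
Letting z → 0 gives 5/(2√12) = 5*√(3)/12.

5*√(3)/12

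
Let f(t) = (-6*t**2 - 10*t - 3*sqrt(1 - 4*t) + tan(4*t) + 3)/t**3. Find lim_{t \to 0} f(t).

100/3

Substitution gives 0/0 (the numerator vanishes to order 3).
Expand each term to order t^3: the coefficient of t^3 in tan(4t) is 64/3 and in -3·√(1 - 4t) is 12.
Lower-order terms cancel with the polynomial part, so the numerator is (100/3)·t^3 + o(t^3), and the limit is (100/3)/(1) = 100/3.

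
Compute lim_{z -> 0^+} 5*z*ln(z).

0

This is a 0·(−∞) form. Rewrite as 5·ln(z) / z^(−1) and apply L'Hôpital:
the derivative quotient is 5·(1/z) / (−1·z^(−2)) = (-5/1)·z^1 → 0.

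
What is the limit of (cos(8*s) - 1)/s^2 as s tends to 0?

-32

Direct substitution gives 0/0.
Apply L'Hôpital: lim (-8*sin(8*s))/(2*s), still 0/0.
After 2 applications of L'Hôpital's rule the quotient is (-64*cos(8*s))/(2); substituting s = 0 gives -32.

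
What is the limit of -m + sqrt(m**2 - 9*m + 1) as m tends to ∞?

-9/2

An ∞ − ∞ form. Rationalising with the conjugate, the difference becomes (-9m + 1) / (√(m^2 - 9*m + 1) + m).
For large m the denominator behaves like 2·m, so the quotient tends to -9/2 = -9/2.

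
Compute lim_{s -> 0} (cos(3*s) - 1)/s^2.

Direct substitution gives 0/0.
Apply L'Hôpital: lim (-3*sin(3*s))/(2*s), still 0/0.
After 2 applications of L'Hôpital's rule the quotient is (-9*cos(3*s))/(2); substituting s = 0 gives -9/2.

-9/2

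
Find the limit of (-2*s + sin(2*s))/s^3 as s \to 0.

-4/3

Direct substitution gives 0/0.
Apply L'Hôpital: lim (2*cos(2*s) - 2)/(3*s^2), still 0/0.
Apply L'Hôpital: lim (-4*sin(2*s))/(6*s), still 0/0.
After 3 applications of L'Hôpital's rule the quotient is (-8*cos(2*s))/(6); substituting s = 0 gives -4/3.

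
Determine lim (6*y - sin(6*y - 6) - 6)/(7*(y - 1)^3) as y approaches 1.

Direct substitution gives 0/0.
Apply L'Hôpital: lim (6 - 6*cos(6*y - 6))/(21*(y - 1)^2), still 0/0.
Apply L'Hôpital: lim (36*sin(6*y - 6))/(42*y - 42), still 0/0.
After 3 applications of L'Hôpital's rule the quotient is (216*cos(6*y - 6))/(42); substituting y = 1 gives 36/7.

36/7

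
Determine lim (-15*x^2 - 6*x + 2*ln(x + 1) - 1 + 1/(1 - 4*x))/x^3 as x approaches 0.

194/3

Substitution gives 0/0; apply L'Hôpital's rule 3 times.
After differentiating numerator and denominator 3 times the quotient is (384/(4*x - 1)^4 + 4/(x + 1)^3)/(6); at x = 0 this is 194/3.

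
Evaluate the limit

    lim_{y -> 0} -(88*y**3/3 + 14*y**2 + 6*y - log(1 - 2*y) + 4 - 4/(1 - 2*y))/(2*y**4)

Substitution gives 0/0; apply L'Hôpital's rule 4 times.
After differentiating numerator and denominator 4 times the quotient is (96*(2*y + 15)/(2*y - 1)^5)/(-48); at y = 0 this is 30.

30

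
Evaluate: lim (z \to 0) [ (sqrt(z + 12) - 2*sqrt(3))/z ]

A 0/0 form; rationalise with √(12 + z) + √12. This collapses the numerator to z, leaving 1/(√(12 + z) + √12) → 1/(2√12) = √(3)/12.

√(3)/12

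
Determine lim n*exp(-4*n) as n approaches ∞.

0

Write as n^1/e^{4n}, an ∞/∞ form.
Exponential growth dominates any polynomial, so repeated L'Hôpital (or the standard result) gives 0.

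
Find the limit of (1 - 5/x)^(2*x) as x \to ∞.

e^(-10)

Write it as [(1 - 5/x)^x]^(2) · (1 - 5/x)^(0). The bracketed term tends to e^(-5) and the second factor to 1, so the limit is e^(-10).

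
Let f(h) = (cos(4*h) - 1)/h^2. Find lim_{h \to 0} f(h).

Direct substitution gives 0/0.
Apply L'Hôpital: lim (-4*sin(4*h))/(2*h), still 0/0.
After 2 applications of L'Hôpital's rule the quotient is (-16*cos(4*h))/(2); substituting h = 0 gives -8.

-8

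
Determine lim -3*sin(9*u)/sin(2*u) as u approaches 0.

Substitution gives 0/0.
Divide numerator and denominator by u: sin(9u)/u → 9 and sin(2u)/u → 2, so the limit is -3·9/2 = -27/2.

-27/2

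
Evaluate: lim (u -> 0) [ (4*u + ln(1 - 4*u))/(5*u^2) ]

Direct substitution gives 0/0.
Apply L'Hôpital: lim (4 - 4/(1 - 4*u))/(10*u), still 0/0.
After 2 applications of L'Hôpital's rule the quotient is (-16/(1 - 4*u)^2)/(10); substituting u = 0 gives -8/5.

-8/5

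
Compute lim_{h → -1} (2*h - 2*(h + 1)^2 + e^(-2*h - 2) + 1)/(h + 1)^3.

-4/3

Direct substitution gives 0/0.
Apply L'Hôpital: lim (-4*h - 2*e^(-2*h - 2) - 2)/(3*(h + 1)^2), still 0/0.
Apply L'Hôpital: lim (4*e^(-2*h - 2) - 4)/(6*h + 6), still 0/0.
After 3 applications of L'Hôpital's rule the quotient is (-8*e^(-2*h - 2))/(6); substituting h = -1 gives -4/3.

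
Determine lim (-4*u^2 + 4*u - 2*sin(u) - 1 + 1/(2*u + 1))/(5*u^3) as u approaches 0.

Substitution gives 0/0; apply L'Hôpital's rule 3 times.
After differentiating numerator and denominator 3 times the quotient is (2*cos(u) - 48/(2*u + 1)^4)/(30); at u = 0 this is -23/15.

-23/15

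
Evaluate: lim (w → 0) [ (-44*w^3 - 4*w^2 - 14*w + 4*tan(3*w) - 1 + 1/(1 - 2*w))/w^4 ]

Substitution gives 0/0 (the numerator vanishes to order 4).
Expand each term to order w^4: the coefficient of w^4 in 1/(1 - 2w) is 16 and in 4·tan(3w) is 0.
Lower-order terms cancel with the polynomial part, so the numerator is (16)·w^4 + o(w^4), and the limit is (16)/(1) = 16.

16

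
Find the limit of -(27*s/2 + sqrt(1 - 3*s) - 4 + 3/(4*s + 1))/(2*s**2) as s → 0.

-375/16

Substitution gives 0/0; apply L'Hôpital's rule 2 times.
After differentiating numerator and denominator 2 times the quotient is (96/(4*s + 1)^3 - 9/(4*(1 - 3*s)^(3/2)))/(-4); at s = 0 this is -375/16.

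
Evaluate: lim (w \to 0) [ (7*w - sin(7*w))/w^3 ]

343/6

Direct substitution gives 0/0.
Apply L'Hôpital: lim (7 - 7*cos(7*w))/(3*w^2), still 0/0.
Apply L'Hôpital: lim (49*sin(7*w))/(6*w), still 0/0.
After 3 applications of L'Hôpital's rule the quotient is (343*cos(7*w))/(6); substituting w = 0 gives 343/6.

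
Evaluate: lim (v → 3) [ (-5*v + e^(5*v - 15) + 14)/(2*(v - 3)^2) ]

25/4

Direct substitution gives 0/0.
Apply L'Hôpital: lim (5*e^(5*v - 15) - 5)/(4*v - 12), still 0/0.
After 2 applications of L'Hôpital's rule the quotient is (25*e^(5*v - 15))/(4); substituting v = 3 gives 25/4.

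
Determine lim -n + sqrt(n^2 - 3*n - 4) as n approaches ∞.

-3/2

This has the form ∞ − ∞. Multiply and divide by the conjugate √(n^2 - 3*n - 4) + n.
That gives (-3n - 4) / (√(n^2 - 3*n - 4) + n).
Divide numerator and denominator by n: the limit is -3/(2·1) = -3/2.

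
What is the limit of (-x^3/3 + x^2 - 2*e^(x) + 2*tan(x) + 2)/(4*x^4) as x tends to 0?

-1/48

Substitution gives 0/0; apply L'Hôpital's rule 4 times.
After differentiating numerator and denominator 4 times the quotient is (-2*e^(x) + 48*tan(x)^5 + 80*tan(x)^3 + 32*tan(x))/(96); at x = 0 this is -1/48.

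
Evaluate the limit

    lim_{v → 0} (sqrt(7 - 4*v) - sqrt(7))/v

-2*√(7)/7

A 0/0 form; rationalise with √(7 - 4v) + √7. This collapses the numerator to -4v, leaving -4/(√(7 - 4v) + √7) → -4/(2√7) = -2*√(7)/7.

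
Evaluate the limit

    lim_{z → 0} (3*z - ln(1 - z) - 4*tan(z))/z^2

1/2

Substitution gives 0/0 (the numerator vanishes to order 2).
Expand each term to order z^2: the coefficient of z^2 in -4·tan(z) is 0 and in −ln(1 - z) is 1/2.
Lower-order terms cancel with the polynomial part, so the numerator is (1/2)·z^2 + o(z^2), and the limit is (1/2)/(1) = 1/2.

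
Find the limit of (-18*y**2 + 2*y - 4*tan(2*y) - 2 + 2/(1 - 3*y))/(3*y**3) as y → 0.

Substitution gives 0/0 (the numerator vanishes to order 3).
Expand each term to order y^3: the coefficient of y^3 in -4·tan(2y) is -32/3 and in 2·1/(1 - 3y) is 54.
Lower-order terms cancel with the polynomial part, so the numerator is (130/3)·y^3 + o(y^3), and the limit is (130/3)/(3) = 130/9.

130/9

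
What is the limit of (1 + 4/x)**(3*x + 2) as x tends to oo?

e^(12)

The base → 1 and the exponent → ∞: a 1^∞ form.
Take logarithms: (3x + 2)·ln(1 + 4/x). Since ln(1+u) ~ u for small u, this behaves like (3x)·(4/x) → 12.
So the limit is e^(12).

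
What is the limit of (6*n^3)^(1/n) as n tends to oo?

Base → ∞ and exponent → 0: an ∞^0 form.
Take logs: (1/n)·ln(6·n^3) = (ln 6 + 3·ln n)/n → 0.
So the limit is e^0 = 1.

1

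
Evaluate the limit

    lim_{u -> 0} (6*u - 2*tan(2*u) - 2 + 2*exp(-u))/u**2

1

Substitution gives 0/0; apply L'Hôpital's rule 2 times.
After differentiating numerator and denominator 2 times the quotient is (-16*tan(2*u)/cos(2*u)^2 + 2*e^(-u))/(2); at u = 0 this is 1.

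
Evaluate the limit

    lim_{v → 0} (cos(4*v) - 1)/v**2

-8

Direct substitution gives 0/0.
Apply L'Hôpital: lim (-4*sin(4*v))/(2*v), still 0/0.
After 2 applications of L'Hôpital's rule the quotient is (-16*cos(4*v))/(2); substituting v = 0 gives -8.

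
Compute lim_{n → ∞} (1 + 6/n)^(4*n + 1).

e^(24)

The base → 1 and the exponent → ∞: a 1^∞ form.
Take logarithms: (4n + 1)·ln(1 + 6/n). Since ln(1+u) ~ u for small u, this behaves like (4n)·(6/n) → 24.
So the limit is e^(24).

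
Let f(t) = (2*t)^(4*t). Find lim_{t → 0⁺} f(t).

Base → 0⁺ and exponent → 0⁺: a 0^0 form.
Take logs: 4t·ln(2t). This is 0·(−∞); rewriting as ln(2t)/(1/(4t)) and applying L'Hôpital gives 0.
Hence the limit is e^0 = 1.

1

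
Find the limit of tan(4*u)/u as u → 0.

4

Substitution gives 0/0.
Since tan(θ)/θ → 1 as θ → 0, tan(4u)/(4u) → 1 and the limit is 4.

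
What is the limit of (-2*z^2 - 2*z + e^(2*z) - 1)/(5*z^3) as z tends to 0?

4/15

Direct substitution gives 0/0.
Apply L'Hôpital: lim (-4*z + 2*e^(2*z) - 2)/(15*z^2), still 0/0.
Apply L'Hôpital: lim (4*e^(2*z) - 4)/(30*z), still 0/0.
After 3 applications of L'Hôpital's rule the quotient is (8*e^(2*z))/(30); substituting z = 0 gives 4/15.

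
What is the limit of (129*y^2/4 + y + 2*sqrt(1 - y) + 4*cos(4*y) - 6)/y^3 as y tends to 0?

-1/8

Substitution gives 0/0 (the numerator vanishes to order 3).
Expand each term to order y^3: the coefficient of y^3 in 2·√(1 - y) is -1/8 and in 4·cos(4y) is 0.
Lower-order terms cancel with the polynomial part, so the numerator is (-1/8)·y^3 + o(y^3), and the limit is (-1/8)/(1) = -1/8.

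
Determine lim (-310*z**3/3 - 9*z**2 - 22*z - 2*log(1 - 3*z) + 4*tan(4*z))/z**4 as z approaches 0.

Substitution gives 0/0 (the numerator vanishes to order 4).
Expand each term to order z^4: the coefficient of z^4 in -2·ln(1 - 3z) is 81/2 and in 4·tan(4z) is 0.
Lower-order terms cancel with the polynomial part, so the numerator is (81/2)·z^4 + o(z^4), and the limit is (81/2)/(1) = 81/2.

81/2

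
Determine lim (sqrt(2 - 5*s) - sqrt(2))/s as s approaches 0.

-5*√(2)/4

Substitution gives 0/0. Multiply numerator and denominator by the conjugate √(2 - 5s) + √2.
The numerator becomes (2 - 5s) − 2 = -5s, so the expression simplifies to -5/(√(2 - 5s) + √2).
Letting s → 0 gives -5/(2√2) = -5*√(2)/4.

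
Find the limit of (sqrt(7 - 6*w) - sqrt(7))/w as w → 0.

A 0/0 form; rationalise with √(7 - 6w) + √7. This collapses the numerator to -6w, leaving -6/(√(7 - 6w) + √7) → -6/(2√7) = -3*√(7)/7.

-3*√(7)/7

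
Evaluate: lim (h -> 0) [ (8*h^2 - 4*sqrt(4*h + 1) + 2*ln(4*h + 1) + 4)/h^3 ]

80/3

Substitution gives 0/0 (the numerator vanishes to order 3).
Expand each term to order h^3: the coefficient of h^3 in -4·√(1 + 4h) is -16 and in 2·ln(1 + 4h) is 128/3.
Lower-order terms cancel with the polynomial part, so the numerator is (80/3)·h^3 + o(h^3), and the limit is (80/3)/(1) = 80/3.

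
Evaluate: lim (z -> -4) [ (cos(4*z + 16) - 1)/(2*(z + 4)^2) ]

Direct substitution gives 0/0.
Apply L'Hôpital: lim (-4*sin(4*z + 16))/(4*z + 16), still 0/0.
After 2 applications of L'Hôpital's rule the quotient is (-16*cos(4*z + 16))/(4); substituting z = -4 gives -4.

-4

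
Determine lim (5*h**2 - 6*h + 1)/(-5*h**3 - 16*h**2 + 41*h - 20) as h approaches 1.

At h = 1 both the top and bottom vanish — a removable singularity. Factoring out (h - 1) from each leaves (5*h - 1)/(-5*h^2 - 21*h + 20), which at h = 1 equals -2/3.

-2/3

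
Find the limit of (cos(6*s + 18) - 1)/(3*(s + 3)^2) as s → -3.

-6

Direct substitution gives 0/0.
Apply L'Hôpital: lim (-6*sin(6*s + 18))/(6*s + 18), still 0/0.
After 2 applications of L'Hôpital's rule the quotient is (-36*cos(6*s + 18))/(6); substituting s = -3 gives -6.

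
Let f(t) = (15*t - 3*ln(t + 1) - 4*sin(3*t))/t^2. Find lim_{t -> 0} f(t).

Substitution gives 0/0 (the numerator vanishes to order 2).
Expand each term to order t^2: the coefficient of t^2 in -3·ln(1 + t) is 3/2 and in -4·sin(3t) is 0.
Lower-order terms cancel with the polynomial part, so the numerator is (3/2)·t^2 + o(t^2), and the limit is (3/2)/(1) = 3/2.

3/2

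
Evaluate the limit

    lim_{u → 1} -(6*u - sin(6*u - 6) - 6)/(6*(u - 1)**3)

Direct substitution gives 0/0.
Apply L'Hôpital: lim (6 - 6*cos(6*u - 6))/(-18*(u - 1)^2), still 0/0.
Apply L'Hôpital: lim (36*sin(6*u - 6))/(36 - 36*u), still 0/0.
After 3 applications of L'Hôpital's rule the quotient is (216*cos(6*u - 6))/(-36); substituting u = 1 gives -6.

-6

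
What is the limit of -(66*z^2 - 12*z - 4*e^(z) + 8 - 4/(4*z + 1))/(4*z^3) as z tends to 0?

-383/6

Substitution gives 0/0; apply L'Hôpital's rule 3 times.
After differentiating numerator and denominator 3 times the quotient is (-4*e^(z) + 1536/(4*z + 1)^4)/(-24); at z = 0 this is -383/6.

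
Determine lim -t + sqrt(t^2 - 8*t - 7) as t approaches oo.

This has the form ∞ − ∞. Multiply and divide by the conjugate √(t^2 - 8*t - 7) + t.
That gives (-8t - 7) / (√(t^2 - 8*t - 7) + t).
Divide numerator and denominator by t: the limit is -8/(2·1) = -4.

-4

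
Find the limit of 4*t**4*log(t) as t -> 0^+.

This is a 0·(−∞) form. Rewrite as 4·ln(t) / t^(−4) and apply L'Hôpital:
the derivative quotient is 4·(1/t) / (−4·t^(−5)) = (-4/4)·t^4 → 0.

0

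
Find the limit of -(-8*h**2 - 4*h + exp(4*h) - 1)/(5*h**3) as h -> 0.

-32/15

Direct substitution gives 0/0.
Apply L'Hôpital: lim (-16*h + 4*e^(4*h) - 4)/(-15*h^2), still 0/0.
Apply L'Hôpital: lim (16*e^(4*h) - 16)/(-30*h), still 0/0.
After 3 applications of L'Hôpital's rule the quotient is (64*e^(4*h))/(-30); substituting h = 0 gives -32/15.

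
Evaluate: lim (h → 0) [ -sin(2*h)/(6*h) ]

-1/3

Substitution gives 0/0.
Write it as (2/(-6))·sin(2h)/(2h); since sin(u)/u → 1, the limit is -1/3.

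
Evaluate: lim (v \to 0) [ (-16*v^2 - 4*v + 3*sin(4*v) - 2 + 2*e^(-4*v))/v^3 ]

-160/3

Substitution gives 0/0; apply L'Hôpital's rule 3 times.
After differentiating numerator and denominator 3 times the quotient is (-192*cos(4*v) - 128*e^(-4*v))/(6); at v = 0 this is -160/3.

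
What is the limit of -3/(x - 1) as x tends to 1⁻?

∞

As x → 1⁻, (x - 1) → 0⁻, so (x - 1)^1 → 0⁻ and -3/(x - 1)^1 → ∞.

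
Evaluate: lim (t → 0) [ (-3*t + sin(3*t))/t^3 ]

Direct substitution gives 0/0.
Apply L'Hôpital: lim (3*cos(3*t) - 3)/(3*t^2), still 0/0.
Apply L'Hôpital: lim (-9*sin(3*t))/(6*t), still 0/0.
After 3 applications of L'Hôpital's rule the quotient is (-27*cos(3*t))/(6); substituting t = 0 gives -9/2.

-9/2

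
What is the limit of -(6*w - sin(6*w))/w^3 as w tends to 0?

-36

Direct substitution gives 0/0.
Apply L'Hôpital: lim (6 - 6*cos(6*w))/(-3*w^2), still 0/0.
Apply L'Hôpital: lim (36*sin(6*w))/(-6*w), still 0/0.
After 3 applications of L'Hôpital's rule the quotient is (216*cos(6*w))/(-6); substituting w = 0 gives -36.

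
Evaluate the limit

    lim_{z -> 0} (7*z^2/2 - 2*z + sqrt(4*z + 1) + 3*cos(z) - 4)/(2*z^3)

Substitution gives 0/0 (the numerator vanishes to order 3).
Expand each term to order z^3: the coefficient of z^3 in 3·cos(z) is 0 and in √(1 + 4z) is 4.
Lower-order terms cancel with the polynomial part, so the numerator is (4)·z^3 + o(z^3), and the limit is (4)/(2) = 2.

2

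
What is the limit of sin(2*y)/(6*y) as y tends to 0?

1/3

Substitution gives 0/0.
Write it as (2/6)·sin(2y)/(2y); since sin(u)/u → 1, the limit is 1/3.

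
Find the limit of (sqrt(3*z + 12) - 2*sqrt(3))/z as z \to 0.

Substitution gives 0/0. Multiply numerator and denominator by the conjugate √(12 + 3z) + √12.
The numerator becomes (12 + 3z) − 12 = 3z, so the expression simplifies to 3/(√(12 + 3z) + √12).
Letting z → 0 gives 3/(2√12) = √(3)/4.

√(3)/4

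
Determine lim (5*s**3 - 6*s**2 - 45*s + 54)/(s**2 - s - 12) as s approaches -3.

Since s = -3 makes numerator and denominator zero, (s + 3) divides both.
Cancelling it gives (5*s^2 - 21*s + 18)/(s - 4); now plug in s = -3 to get -18.

-18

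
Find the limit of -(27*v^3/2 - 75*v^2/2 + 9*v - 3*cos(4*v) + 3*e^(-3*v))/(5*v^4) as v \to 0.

35/8

Substitution gives 0/0 (the numerator vanishes to order 4).
Expand each term to order v^4: the coefficient of v^4 in 3·e^(-3v) is 81/8 and in -3·cos(4v) is -32.
Lower-order terms cancel with the polynomial part, so the numerator is (-175/8)·v^4 + o(v^4), and the limit is (-175/8)/(-5) = 35/8.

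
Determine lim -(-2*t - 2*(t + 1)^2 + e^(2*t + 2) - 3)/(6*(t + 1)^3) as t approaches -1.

-2/9

Direct substitution gives 0/0.
Apply L'Hôpital: lim (-4*t + 2*e^(2*t + 2) - 6)/(-18*(t + 1)^2), still 0/0.
Apply L'Hôpital: lim (4*e^(2*t + 2) - 4)/(-36*t - 36), still 0/0.
After 3 applications of L'Hôpital's rule the quotient is (8*e^(2*t + 2))/(-36); substituting t = -1 gives -2/9.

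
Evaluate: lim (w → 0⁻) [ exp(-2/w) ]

∞

As w → 0⁻, -2/(w) → +∞, so e^(-2/(w)) → ∞.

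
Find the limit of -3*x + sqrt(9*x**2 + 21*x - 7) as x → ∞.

An ∞ − ∞ form. Rationalising with the conjugate, the difference becomes (21x - 7) / (√(9*x^2 + 21*x - 7) + 3x).
For large x the denominator behaves like 2·3x, so the quotient tends to 21/6 = 7/2.

7/2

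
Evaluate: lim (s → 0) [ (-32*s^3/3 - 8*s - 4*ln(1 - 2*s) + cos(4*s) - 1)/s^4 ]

Substitution gives 0/0; apply L'Hôpital's rule 4 times.
After differentiating numerator and denominator 4 times the quotient is (256*cos(4*s) + 384/(2*s - 1)^4)/(24); at s = 0 this is 80/3.

80/3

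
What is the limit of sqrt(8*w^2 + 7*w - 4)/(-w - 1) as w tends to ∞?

-2*√(2)

For large |w|, √(8*w^2 + 7*w - 4) ≈ √8·|w| and the denominator ≈ -w.
Since w → +∞, |w| = w, giving √8/(-1) = -2*√(2).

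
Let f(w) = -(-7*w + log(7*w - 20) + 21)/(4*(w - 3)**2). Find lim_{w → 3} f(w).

49/8

Direct substitution gives 0/0.
Apply L'Hôpital: lim (-7 + 7/(7*w - 20))/(24 - 8*w), still 0/0.
After 2 applications of L'Hôpital's rule the quotient is (-49/(7*w - 20)^2)/(-8); substituting w = 3 gives 49/8.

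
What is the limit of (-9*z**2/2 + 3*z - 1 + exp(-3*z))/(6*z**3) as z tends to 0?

-3/4

Direct substitution gives 0/0.
Apply L'Hôpital: lim (-9*z + 3 - 3*e^(-3*z))/(18*z^2), still 0/0.
Apply L'Hôpital: lim (-9 + 9*e^(-3*z))/(36*z), still 0/0.
After 3 applications of L'Hôpital's rule the quotient is (-27*e^(-3*z))/(36); substituting z = 0 gives -3/4.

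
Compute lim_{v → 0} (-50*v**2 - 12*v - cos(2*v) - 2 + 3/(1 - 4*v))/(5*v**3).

Substitution gives 0/0 (the numerator vanishes to order 3).
Expand each term to order v^3: the coefficient of v^3 in −cos(2v) is 0 and in 3·1/(1 - 4v) is 192.
Lower-order terms cancel with the polynomial part, so the numerator is (192)·v^3 + o(v^3), and the limit is (192)/(5) = 192/5.

192/5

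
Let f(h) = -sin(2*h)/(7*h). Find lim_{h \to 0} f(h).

-2/7

Substitution gives 0/0.
Write it as (2/(-7))·sin(2h)/(2h); since sin(u)/u → 1, the limit is -2/7.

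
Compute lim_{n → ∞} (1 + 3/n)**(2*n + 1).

e^(6)

The base → 1 and the exponent → ∞: a 1^∞ form.
Take logarithms: (2n + 1)·ln(1 + 3/n). Since ln(1+u) ~ u for small u, this behaves like (2n)·(3/n) → 6.
So the limit is e^(6).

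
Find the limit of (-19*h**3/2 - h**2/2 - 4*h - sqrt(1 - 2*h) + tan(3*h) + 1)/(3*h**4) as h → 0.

5/24

Substitution gives 0/0; apply L'Hôpital's rule 4 times.
After differentiating numerator and denominator 4 times the quotient is (1944*tan(3*h)^3/cos(3*h)^2 + 1296*tan(3*h)/cos(3*h)^2 + 15/(1 - 2*h)^(7/2))/(72); at h = 0 this is 5/24.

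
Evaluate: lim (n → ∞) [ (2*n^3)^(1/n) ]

1

Base → ∞ and exponent → 0: an ∞^0 form.
Take logs: (1/n)·ln(2·n^3) = (ln 2 + 3·ln n)/n → 0.
So the limit is e^0 = 1.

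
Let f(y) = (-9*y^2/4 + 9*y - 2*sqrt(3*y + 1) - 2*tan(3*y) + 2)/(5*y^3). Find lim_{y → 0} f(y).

Substitution gives 0/0 (the numerator vanishes to order 3).
Expand each term to order y^3: the coefficient of y^3 in -2·√(1 + 3y) is -27/8 and in -2·tan(3y) is -18.
Lower-order terms cancel with the polynomial part, so the numerator is (-171/8)·y^3 + o(y^3), and the limit is (-171/8)/(5) = -171/40.

-171/40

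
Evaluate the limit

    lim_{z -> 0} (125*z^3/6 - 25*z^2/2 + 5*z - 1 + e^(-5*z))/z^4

625/24

Direct substitution gives 0/0.
Apply L'Hôpital: lim (125*z^2/2 - 25*z + 5 - 5*e^(-5*z))/(4*z^3), still 0/0.
Apply L'Hôpital: lim (125*z - 25 + 25*e^(-5*z))/(12*z^2), still 0/0.
Apply L'Hôpital: lim (125 - 125*e^(-5*z))/(24*z), still 0/0.
After 4 applications of L'Hôpital's rule the quotient is (625*e^(-5*z))/(24); substituting z = 0 gives 625/24.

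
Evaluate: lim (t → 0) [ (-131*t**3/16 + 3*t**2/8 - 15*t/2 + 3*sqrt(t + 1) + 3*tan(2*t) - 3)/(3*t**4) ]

Substitution gives 0/0; apply L'Hôpital's rule 4 times.
After differentiating numerator and denominator 4 times the quotient is (1152*tan(2*t)^3/cos(2*t)^2 + 768*tan(2*t)/cos(2*t)^2 - 45/(16*(t + 1)^(7/2)))/(72); at t = 0 this is -5/128.

-5/128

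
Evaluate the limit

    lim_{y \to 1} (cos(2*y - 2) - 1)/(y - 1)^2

-2

Direct substitution gives 0/0.
Apply L'Hôpital: lim (-2*sin(2*y - 2))/(2*y - 2), still 0/0.
After 2 applications of L'Hôpital's rule the quotient is (-4*cos(2*y - 2))/(2); substituting y = 1 gives -2.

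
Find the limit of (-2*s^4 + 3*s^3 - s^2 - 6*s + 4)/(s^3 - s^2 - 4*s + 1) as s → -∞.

∞

The numerator has higher degree (4 > 3); the quotient behaves like (-2/(1))·s^1 for large |s|.
As s → −∞ this diverges to ∞.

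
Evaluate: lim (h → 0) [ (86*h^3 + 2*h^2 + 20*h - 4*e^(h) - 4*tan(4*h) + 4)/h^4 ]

-1/6

Substitution gives 0/0; apply L'Hôpital's rule 4 times.
After differentiating numerator and denominator 4 times the quotient is (-4*e^(h) - 24576*tan(4*h)^5 - 40960*tan(4*h)^3 - 16384*tan(4*h))/(24); at h = 0 this is -1/6.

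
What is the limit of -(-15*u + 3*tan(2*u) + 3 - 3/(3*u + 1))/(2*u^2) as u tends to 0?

Substitution gives 0/0 (the numerator vanishes to order 2).
Expand each term to order u^2: the coefficient of u^2 in 3·tan(2u) is 0 and in -3·1/(1 + 3u) is -27.
Lower-order terms cancel with the polynomial part, so the numerator is (-27)·u^2 + o(u^2), and the limit is (-27)/(-2) = 27/2.

27/2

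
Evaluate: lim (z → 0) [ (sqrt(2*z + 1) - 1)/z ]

A 0/0 form; rationalise with √(1 + 2z) + √1. This collapses the numerator to 2z, leaving 2/(√(1 + 2z) + √1) → 2/(2√1) = 1.

1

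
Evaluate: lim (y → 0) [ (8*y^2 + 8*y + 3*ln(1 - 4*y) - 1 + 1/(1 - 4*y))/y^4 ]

64

Substitution gives 0/0 (the numerator vanishes to order 4).
Expand each term to order y^4: the coefficient of y^4 in 1/(1 - 4y) is 256 and in 3·ln(1 - 4y) is -192.
Lower-order terms cancel with the polynomial part, so the numerator is (64)·y^4 + o(y^4), and the limit is (64)/(1) = 64.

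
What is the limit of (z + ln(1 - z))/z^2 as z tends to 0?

Direct substitution gives 0/0.
Apply L'Hôpital: lim (1 - 1/(1 - z))/(2*z), still 0/0.
After 2 applications of L'Hôpital's rule the quotient is (-1/(1 - z)^2)/(2); substituting z = 0 gives -1/2.

-1/2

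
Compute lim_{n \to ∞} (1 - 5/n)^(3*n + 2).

Let L be the limit and take ln: ln L = lim (3n + 2)·ln(1 - 5/n) = lim (3n + 2)·(-5/n + O(1/n²)) = -15.
Hence L = e^(-15).

e^(-15)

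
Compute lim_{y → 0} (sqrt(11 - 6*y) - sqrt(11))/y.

-3*√(11)/11

A 0/0 form; rationalise with √(11 - 6y) + √11. This collapses the numerator to -6y, leaving -6/(√(11 - 6y) + √11) → -6/(2√11) = -3*√(11)/11.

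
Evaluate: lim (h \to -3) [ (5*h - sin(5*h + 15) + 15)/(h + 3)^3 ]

125/6

Direct substitution gives 0/0.
Apply L'Hôpital: lim (5 - 5*cos(5*h + 15))/(3*(h + 3)^2), still 0/0.
Apply L'Hôpital: lim (25*sin(5*h + 15))/(6*h + 18), still 0/0.
After 3 applications of L'Hôpital's rule the quotient is (125*cos(5*h + 15))/(6); substituting h = -3 gives 125/6.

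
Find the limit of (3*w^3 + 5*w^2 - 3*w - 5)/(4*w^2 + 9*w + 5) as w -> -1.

Direct substitution gives 0/0, so factor. Both numerator and denominator have (w + 1) as a factor.
After cancelling, the expression reduces to (3*w^2 + 2*w - 5)/(4*w + 5).
Substituting w = -1 gives -4.

-4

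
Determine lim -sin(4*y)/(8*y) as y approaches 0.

-1/2

Substitution gives 0/0.
Write it as (4/(-8))·sin(4y)/(4y); since sin(u)/u → 1, the limit is -1/2.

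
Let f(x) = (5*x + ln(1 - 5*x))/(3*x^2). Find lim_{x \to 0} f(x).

-25/6

Direct substitution gives 0/0.
Apply L'Hôpital: lim (5 - 5/(1 - 5*x))/(6*x), still 0/0.
After 2 applications of L'Hôpital's rule the quotient is (-25/(1 - 5*x)^2)/(6); substituting x = 0 gives -25/6.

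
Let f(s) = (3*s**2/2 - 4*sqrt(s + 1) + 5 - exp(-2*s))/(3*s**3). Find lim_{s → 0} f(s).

Substitution gives 0/0 (the numerator vanishes to order 3).
Expand each term to order s^3: the coefficient of s^3 in -4·√(1 + s) is -1/4 and in −e^(-2s) is 4/3.
Lower-order terms cancel with the polynomial part, so the numerator is (13/12)·s^3 + o(s^3), and the limit is (13/12)/(3) = 13/36.

13/36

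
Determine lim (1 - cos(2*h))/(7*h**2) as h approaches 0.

2/7

Substitution gives 0/0.
Use (1 − cos u)/u² → 1/2 with u = 2h: the limit is 2²/(2·7) = 2/7.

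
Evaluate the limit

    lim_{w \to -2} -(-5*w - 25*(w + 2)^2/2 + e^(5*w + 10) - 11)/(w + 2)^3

Direct substitution gives 0/0.
Apply L'Hôpital: lim (-25*w + 5*e^(5*w + 10) - 55)/(-3*(w + 2)^2), still 0/0.
Apply L'Hôpital: lim (25*e^(5*w + 10) - 25)/(-6*w - 12), still 0/0.
After 3 applications of L'Hôpital's rule the quotient is (125*e^(5*w + 10))/(-6); substituting w = -2 gives -125/6.

-125/6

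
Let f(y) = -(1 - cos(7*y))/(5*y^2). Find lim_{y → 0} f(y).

-49/10

Substitution gives 0/0.
Use (1 − cos u)/u² → 1/2 with u = 7y: the limit is 7²/(2·(-5)) = -49/10.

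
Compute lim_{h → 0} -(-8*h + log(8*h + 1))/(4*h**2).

Direct substitution gives 0/0.
Apply L'Hôpital: lim (-8 + 8/(8*h + 1))/(-8*h), still 0/0.
After 2 applications of L'Hôpital's rule the quotient is (-64/(8*h + 1)^2)/(-8); substituting h = 0 gives 8.

8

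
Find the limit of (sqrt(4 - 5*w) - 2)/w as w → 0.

-5/4

A 0/0 form; rationalise with √(4 - 5w) + √4. This collapses the numerator to -5w, leaving -5/(√(4 - 5w) + √4) → -5/(2√4) = -5/4.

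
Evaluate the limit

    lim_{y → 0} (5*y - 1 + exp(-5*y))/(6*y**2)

Direct substitution gives 0/0.
Apply L'Hôpital: lim (5 - 5*e^(-5*y))/(12*y), still 0/0.
After 2 applications of L'Hôpital's rule the quotient is (25*e^(-5*y))/(12); substituting y = 0 gives 25/12.

25/12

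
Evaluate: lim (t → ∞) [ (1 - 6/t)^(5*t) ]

Write it as [(1 - 6/t)^t]^(5) · (1 - 6/t)^(0). The bracketed term tends to e^(-6) and the second factor to 1, so the limit is e^(-30).

e^(-30)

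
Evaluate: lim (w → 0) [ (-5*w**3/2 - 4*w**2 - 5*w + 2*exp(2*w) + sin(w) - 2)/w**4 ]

4/3

Substitution gives 0/0; apply L'Hôpital's rule 4 times.
After differentiating numerator and denominator 4 times the quotient is (32*e^(2*w) + sin(w))/(24); at w = 0 this is 4/3.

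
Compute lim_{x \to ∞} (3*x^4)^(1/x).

Base → ∞ and exponent → 0: an ∞^0 form.
Take logs: (1/x)·ln(3·x^4) = (ln 3 + 4·ln x)/x → 0.
So the limit is e^0 = 1.

1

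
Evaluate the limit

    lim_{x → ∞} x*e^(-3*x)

Write as x^1/e^{3x}, an ∞/∞ form.
Exponential growth dominates any polynomial, so repeated L'Hôpital (or the standard result) gives 0.

0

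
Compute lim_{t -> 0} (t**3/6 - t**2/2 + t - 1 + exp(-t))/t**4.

Direct substitution gives 0/0.
Apply L'Hôpital: lim (t^2/2 - t + 1 - e^(-t))/(4*t^3), still 0/0.
Apply L'Hôpital: lim (t - 1 + e^(-t))/(12*t^2), still 0/0.
Apply L'Hôpital: lim (1 - e^(-t))/(24*t), still 0/0.
After 4 applications of L'Hôpital's rule the quotient is (e^(-t))/(24); substituting t = 0 gives 1/24.

1/24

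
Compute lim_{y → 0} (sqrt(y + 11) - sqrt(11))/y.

Substitution gives 0/0. Multiply numerator and denominator by the conjugate √(11 + y) + √11.
The numerator becomes (11 + y) − 11 = y, so the expression simplifies to 1/(√(11 + y) + √11).
Letting y → 0 gives 1/(2√11) = √(11)/22.

√(11)/22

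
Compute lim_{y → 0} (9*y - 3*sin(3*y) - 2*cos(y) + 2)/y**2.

Substitution gives 0/0 (the numerator vanishes to order 2).
Expand each term to order y^2: the coefficient of y^2 in -3·sin(3y) is 0 and in -2·cos(y) is 1.
Lower-order terms cancel with the polynomial part, so the numerator is (1)·y^2 + o(y^2), and the limit is (1)/(1) = 1.

1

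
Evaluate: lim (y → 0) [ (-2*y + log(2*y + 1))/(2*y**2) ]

-1

Direct substitution gives 0/0.
Apply L'Hôpital: lim (-2 + 2/(2*y + 1))/(4*y), still 0/0.
After 2 applications of L'Hôpital's rule the quotient is (-4/(2*y + 1)^2)/(4); substituting y = 0 gives -1.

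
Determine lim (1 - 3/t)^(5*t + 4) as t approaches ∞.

Let L be the limit and take ln: ln L = lim (5t + 4)·ln(1 - 3/t) = lim (5t + 4)·(-3/t + O(1/t²)) = -15.
Hence L = e^(-15).

e^(-15)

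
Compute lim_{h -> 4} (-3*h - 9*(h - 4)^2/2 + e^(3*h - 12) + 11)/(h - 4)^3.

9/2

Direct substitution gives 0/0.
Apply L'Hôpital: lim (-9*h + 3*e^(3*h - 12) + 33)/(3*(h - 4)^2), still 0/0.
Apply L'Hôpital: lim (9*e^(3*h - 12) - 9)/(6*h - 24), still 0/0.
After 3 applications of L'Hôpital's rule the quotient is (27*e^(3*h - 12))/(6); substituting h = 4 gives 9/2.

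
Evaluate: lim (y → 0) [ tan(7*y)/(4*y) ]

7/4

Substitution gives 0/0.
Since tan(u)/u → 1 as u → 0, tan(7y)/(7y) → 1 and the limit is 7/4.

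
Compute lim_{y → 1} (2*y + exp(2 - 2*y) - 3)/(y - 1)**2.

Direct substitution gives 0/0.
Apply L'Hôpital: lim (2 - 2*e^(2 - 2*y))/(2*y - 2), still 0/0.
After 2 applications of L'Hôpital's rule the quotient is (4*e^(2 - 2*y))/(2); substituting y = 1 gives 2.

2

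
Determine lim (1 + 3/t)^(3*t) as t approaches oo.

Let L be the limit and take ln: ln L = lim (3t)·ln(1 + 3/t) = lim (3t)·(3/t + O(1/t²)) = 9.
Hence L = e^(9).

e^(9)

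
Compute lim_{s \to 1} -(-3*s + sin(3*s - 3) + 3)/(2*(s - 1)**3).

Direct substitution gives 0/0.
Apply L'Hôpital: lim (3*cos(3*s - 3) - 3)/(-6*(s - 1)^2), still 0/0.
Apply L'Hôpital: lim (-9*sin(3*s - 3))/(12 - 12*s), still 0/0.
After 3 applications of L'Hôpital's rule the quotient is (-27*cos(3*s - 3))/(-12); substituting s = 1 gives 9/4.

9/4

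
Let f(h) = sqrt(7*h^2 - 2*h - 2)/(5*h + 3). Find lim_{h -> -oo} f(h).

-√(7)/5

For large |h|, √(7*h^2 - 2*h - 2) ≈ √7·|h| and the denominator ≈ 5h.
Since h → −∞, |h| = −h, giving −√7/(5) = -√(7)/5.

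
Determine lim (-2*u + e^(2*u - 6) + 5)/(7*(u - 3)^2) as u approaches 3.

2/7

Direct substitution gives 0/0.
Apply L'Hôpital: lim (2*e^(2*u - 6) - 2)/(14*u - 42), still 0/0.
After 2 applications of L'Hôpital's rule the quotient is (4*e^(2*u - 6))/(14); substituting u = 3 gives 2/7.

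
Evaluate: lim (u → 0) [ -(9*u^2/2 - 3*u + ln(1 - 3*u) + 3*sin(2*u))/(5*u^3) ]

13/5

Substitution gives 0/0; apply L'Hôpital's rule 3 times.
After differentiating numerator and denominator 3 times the quotient is (-24*cos(2*u) + 54/(3*u - 1)^3)/(-30); at u = 0 this is 13/5.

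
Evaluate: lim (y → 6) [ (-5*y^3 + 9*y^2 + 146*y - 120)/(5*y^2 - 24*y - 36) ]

-143/18

Direct substitution gives 0/0, so factor. Both numerator and denominator have (y - 6) as a factor.
After cancelling, the expression reduces to (-5*y^2 - 21*y + 20)/(5*y + 6).
Substituting y = 6 gives -143/18.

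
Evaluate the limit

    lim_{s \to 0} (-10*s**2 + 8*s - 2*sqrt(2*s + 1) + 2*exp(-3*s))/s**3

-10

Substitution gives 0/0 (the numerator vanishes to order 3).
Expand each term to order s^3: the coefficient of s^3 in -2·√(1 + 2s) is -1 and in 2·e^(-3s) is -9.
Lower-order terms cancel with the polynomial part, so the numerator is (-10)·s^3 + o(s^3), and the limit is (-10)/(1) = -10.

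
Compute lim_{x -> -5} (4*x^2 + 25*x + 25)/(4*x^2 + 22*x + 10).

5/6

Since x = -5 makes numerator and denominator zero, (x + 5) divides both.
Cancelling it gives (4*x + 5)/(4*x + 2); now plug in x = -5 to get 5/6.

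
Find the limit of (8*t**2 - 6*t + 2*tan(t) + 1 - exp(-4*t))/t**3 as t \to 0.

34/3

Substitution gives 0/0 (the numerator vanishes to order 3).
Expand each term to order t^3: the coefficient of t^3 in 2·tan(t) is 2/3 and in −e^(-4t) is 32/3.
Lower-order terms cancel with the polynomial part, so the numerator is (34/3)·t^3 + o(t^3), and the limit is (34/3)/(1) = 34/3.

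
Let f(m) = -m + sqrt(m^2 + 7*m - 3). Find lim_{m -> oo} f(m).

7/2

This has the form ∞ − ∞. Multiply and divide by the conjugate √(m^2 + 7*m - 3) + m.
That gives (7m - 3) / (√(m^2 + 7*m - 3) + m).
Divide numerator and denominator by m: the limit is 7/(2·1) = 7/2.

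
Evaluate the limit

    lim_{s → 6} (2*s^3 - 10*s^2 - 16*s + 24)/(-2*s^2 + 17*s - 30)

-80/7

At s = 6 both the top and bottom vanish — a removable singularity. Factoring out (s - 6) from each leaves (2*s^2 + 2*s - 4)/(5 - 2*s), which at s = 6 equals -80/7.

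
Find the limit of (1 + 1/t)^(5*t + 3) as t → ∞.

e^(5)

Write it as [(1 + 1/t)^t]^(5) · (1 + 1/t)^(3). The bracketed term tends to e^(1) and the second factor to 1, so the limit is e^(5).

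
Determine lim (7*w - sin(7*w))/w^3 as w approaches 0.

343/6

Direct substitution gives 0/0.
Apply L'Hôpital: lim (7 - 7*cos(7*w))/(3*w^2), still 0/0.
Apply L'Hôpital: lim (49*sin(7*w))/(6*w), still 0/0.
After 3 applications of L'Hôpital's rule the quotient is (343*cos(7*w))/(6); substituting w = 0 gives 343/6.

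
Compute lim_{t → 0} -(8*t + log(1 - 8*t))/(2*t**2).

Direct substitution gives 0/0.
Apply L'Hôpital: lim (8 - 8/(1 - 8*t))/(-4*t), still 0/0.
After 2 applications of L'Hôpital's rule the quotient is (-64/(1 - 8*t)^2)/(-4); substituting t = 0 gives 16.

16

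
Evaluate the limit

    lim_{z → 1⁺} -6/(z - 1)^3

As z → 1⁺, (z - 1) → 0⁺, so (z - 1)^3 → 0⁺ and -6/(z - 1)^3 → -∞.

-∞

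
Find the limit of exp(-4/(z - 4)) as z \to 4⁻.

As z → 4⁻, -4/(z - 4) → +∞, so e^(-4/(z - 4)) → ∞.

∞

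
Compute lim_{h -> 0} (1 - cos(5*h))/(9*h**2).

Substitution gives 0/0.
Use (1 − cos u)/u² → 1/2 with u = 5h: the limit is 5²/(2·9) = 25/18.

25/18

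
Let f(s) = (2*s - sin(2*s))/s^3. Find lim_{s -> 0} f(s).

4/3

Direct substitution gives 0/0.
Apply L'Hôpital: lim (2 - 2*cos(2*s))/(3*s^2), still 0/0.
Apply L'Hôpital: lim (4*sin(2*s))/(6*s), still 0/0.
After 3 applications of L'Hôpital's rule the quotient is (8*cos(2*s))/(6); substituting s = 0 gives 4/3.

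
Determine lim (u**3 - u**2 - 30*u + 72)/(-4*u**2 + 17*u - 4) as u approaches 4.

-2/3

At u = 4 both the top and bottom vanish — a removable singularity. Factoring out (u - 4) from each leaves (u^2 + 3*u - 18)/(1 - 4*u), which at u = 4 equals -2/3.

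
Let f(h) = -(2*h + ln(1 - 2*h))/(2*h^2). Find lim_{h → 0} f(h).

Direct substitution gives 0/0.
Apply L'Hôpital: lim (2 - 2/(1 - 2*h))/(-4*h), still 0/0.
After 2 applications of L'Hôpital's rule the quotient is (-4/(1 - 2*h)^2)/(-4); substituting h = 0 gives 1.

1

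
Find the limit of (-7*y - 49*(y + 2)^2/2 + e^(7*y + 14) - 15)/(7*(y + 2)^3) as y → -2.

Direct substitution gives 0/0.
Apply L'Hôpital: lim (-49*y + 7*e^(7*y + 14) - 105)/(21*(y + 2)^2), still 0/0.
Apply L'Hôpital: lim (49*e^(7*y + 14) - 49)/(42*y + 84), still 0/0.
After 3 applications of L'Hôpital's rule the quotient is (343*e^(7*y + 14))/(42); substituting y = -2 gives 49/6.

49/6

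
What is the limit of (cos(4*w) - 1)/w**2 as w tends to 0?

Direct substitution gives 0/0.
Apply L'Hôpital: lim (-4*sin(4*w))/(2*w), still 0/0.
After 2 applications of L'Hôpital's rule the quotient is (-16*cos(4*w))/(2); substituting w = 0 gives -8.

-8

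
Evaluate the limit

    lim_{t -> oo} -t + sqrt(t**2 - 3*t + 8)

-3/2

This has the form ∞ − ∞. Multiply and divide by the conjugate √(t^2 - 3*t + 8) + t.
That gives (-3t + 8) / (√(t^2 - 3*t + 8) + t).
Divide numerator and denominator by t: the limit is -3/(2·1) = -3/2.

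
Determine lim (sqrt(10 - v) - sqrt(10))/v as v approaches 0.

Substitution gives 0/0. Multiply numerator and denominator by the conjugate √(10 - v) + √10.
The numerator becomes (10 - v) − 10 = -v, so the expression simplifies to -1/(√(10 - v) + √10).
Letting v → 0 gives -1/(2√10) = -√(10)/20.

-√(10)/20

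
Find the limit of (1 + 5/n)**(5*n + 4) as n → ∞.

Write it as [(1 + 5/n)^n]^(5) · (1 + 5/n)^(4). The bracketed term tends to e^(5) and the second factor to 1, so the limit is e^(25).

e^(25)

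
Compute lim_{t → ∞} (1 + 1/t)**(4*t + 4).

e^(4)

Write it as [(1 + 1/t)^t]^(4) · (1 + 1/t)^(4). The bracketed term tends to e^(1) and the second factor to 1, so the limit is e^(4).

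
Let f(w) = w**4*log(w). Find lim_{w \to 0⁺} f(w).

This is a 0·(−∞) form. Rewrite as 1·ln(w) / w^(−4) and apply L'Hôpital:
the derivative quotient is 1·(1/w) / (−4·w^(−5)) = (-1/4)·w^4 → 0.

0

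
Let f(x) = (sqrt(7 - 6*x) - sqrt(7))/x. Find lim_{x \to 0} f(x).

-3*√(7)/7

A 0/0 form; rationalise with √(7 - 6x) + √7. This collapses the numerator to -6x, leaving -6/(√(7 - 6x) + √7) → -6/(2√7) = -3*√(7)/7.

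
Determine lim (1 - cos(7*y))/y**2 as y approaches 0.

49/2

Substitution gives 0/0.
Use (1 − cos u)/u² → 1/2 with u = 7y: the limit is 7²/(2·1) = 49/2.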